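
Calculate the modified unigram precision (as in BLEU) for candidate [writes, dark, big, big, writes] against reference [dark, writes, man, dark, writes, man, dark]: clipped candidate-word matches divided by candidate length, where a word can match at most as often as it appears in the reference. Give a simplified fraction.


Reference word counts: {'dark': 3, 'man': 2, 'writes': 2}
Checking each candidate word (with clipping):
  'writes' -> in reference (ref count 2, used 1/2) -> match (matches: 1)
  'dark' -> in reference (ref count 3, used 1/3) -> match (matches: 2)
  'big' -> not in reference -> no match (matches: 2)
  'big' -> not in reference -> no match (matches: 2)
  'writes' -> in reference (ref count 2, used 2/2) -> match (matches: 3)
Clipped matches: 3, Candidate length: 5
Precision = 3/5

3/5


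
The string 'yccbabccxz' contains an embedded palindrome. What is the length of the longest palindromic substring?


Scanning 'yccbabccxz' for palindromic substrings.
Substring at positions 1-7: 'ccbabcc'.
Check: reverse('ccbabcc') = 'ccbabcc' -> palindrome confirmed.
Neighbouring characters ('y' / 'x') break symmetry, so it cannot extend further.
No longer palindromic substring exists; longest length = 7

7


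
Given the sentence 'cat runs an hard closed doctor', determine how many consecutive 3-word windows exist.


Word trigrams from [6] words:
  Trigram 1: (cat runs an)
  Trigram 2: (runs an hard)
  Trigram 3: (an hard closed)
  Trigram 4: (hard closed doctor)
Total word trigrams: 6 - 2 = 4

4


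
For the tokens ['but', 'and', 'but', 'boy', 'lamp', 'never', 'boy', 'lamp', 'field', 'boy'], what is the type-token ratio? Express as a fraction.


Tokens: 10
Unique types: ('and', 'boy', 'but', 'field', 'lamp', 'never') = 6
TTR = 6/10
Simplify: divide both by 2 -> 3/5
TTR = 3/5

3/5


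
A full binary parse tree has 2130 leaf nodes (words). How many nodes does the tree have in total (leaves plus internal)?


Leaf nodes (terminals): 2130
Internal nodes = n - 1 = 2130 - 1 = 2129
Total = leaves + internal = 2130 + 2129 = 4259

4259


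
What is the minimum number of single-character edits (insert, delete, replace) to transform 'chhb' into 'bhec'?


Building DP table for s1='chhb' (len 4) and s2='bhec' (len 4):
       b  h  e  c
    0  1  2  3  4
  c 1  1  2  3  3
  h 2  2  1  2  3
  h 3  3  2  2  3
  b 4  3  3  3  3
Edit distance = dp[4][4] = 3

3


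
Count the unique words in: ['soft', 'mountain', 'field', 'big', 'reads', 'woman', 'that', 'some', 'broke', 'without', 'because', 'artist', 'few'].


Listing all tokens and tracking unique types:
  Token 1: 'soft' -> NEW (unique so far: 1)
  Token 2: 'mountain' -> NEW (unique so far: 2)
  Token 3: 'field' -> NEW (unique so far: 3)
  Token 4: 'big' -> NEW (unique so far: 4)
  Token 5: 'reads' -> NEW (unique so far: 5)
  Token 6: 'woman' -> NEW (unique so far: 6)
  Token 7: 'that' -> NEW (unique so far: 7)
  Token 8: 'some' -> NEW (unique so far: 8)
  Token 9: 'broke' -> NEW (unique so far: 9)
  Token 10: 'without' -> NEW (unique so far: 10)
  Token 11: 'because' -> NEW (unique so far: 11)
  Token 12: 'artist' -> NEW (unique so far: 12)
  Token 13: 'few' -> NEW (unique so far: 13)
Unique types: ('artist', 'because', 'big', 'broke', 'few', 'field', 'mountain', 'reads', 'soft', 'some', 'that', 'without', 'woman')
Vocabulary size: 13

13


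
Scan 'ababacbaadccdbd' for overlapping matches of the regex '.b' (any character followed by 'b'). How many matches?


Pattern: .b means any character followed by 'b'.
Scanning 'ababacbaadccdbd' position-by-position:
  Pos 0: window 'ab' -> MATCH
  Pos 1: window 'ba' -> no
  Pos 2: window 'ab' -> MATCH
  Pos 3: window 'ba' -> no
  Pos 4: window 'ac' -> no
  Pos 5: window 'cb' -> MATCH
  Pos 6: window 'ba' -> no
  Pos 7: window 'aa' -> no
  Pos 8: window 'ad' -> no
  Pos 9: window 'dc' -> no
  Pos 10: window 'cc' -> no
  Pos 11: window 'cd' -> no
  Pos 12: window 'db' -> MATCH
  Pos 13: window 'bd' -> no
  Pos 14: window 'd' -> no
Total matches: 4

4


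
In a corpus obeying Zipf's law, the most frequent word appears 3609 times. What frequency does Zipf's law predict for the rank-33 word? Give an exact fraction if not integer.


Zipf's law: freq(rank) = f1 / rank
f1 = 3609, rank = 33
freq = 3609 / 33
GCD(3609, 33) = 3
Simplified: 1203/11

1203/11


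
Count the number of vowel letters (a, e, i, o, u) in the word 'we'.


Scanning each character of 'we':
  Position 1: 'w' -> consonant (running count: 0)
  Position 2: 'e' -> vowel (running count: 1)
Total vowels: 1

1


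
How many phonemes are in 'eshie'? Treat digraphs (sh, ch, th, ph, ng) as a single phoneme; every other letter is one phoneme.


Parsing 'eshie' greedily, digraphs first:
  'e' -> vowel phoneme (phonemes so far: 1)
  'sh' -> digraph (1 consonant phoneme) (phonemes so far: 2)
  'i' -> vowel phoneme (phonemes so far: 3)
  'e' -> vowel phoneme (phonemes so far: 4)
Total phonemes: 4

4


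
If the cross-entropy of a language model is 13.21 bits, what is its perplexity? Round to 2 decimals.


Perplexity formula: PP = 2^H
H = 13.21
PP = 2^13.21
Decompose: 2^13.21 = 2^13 * 2^0.21
2^13 = 8192, 2^0.21 ~ 1.1566882
PP ~ 8192 * 1.1566882 = 9475.5897344
Rounded to 2 decimals: 9475.59

9475.59


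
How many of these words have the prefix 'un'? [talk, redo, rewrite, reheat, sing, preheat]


Checking each word for prefix 'un':
  'talk' -> no (count: 0)
  'redo' -> no (count: 0)
  'rewrite' -> no (count: 0)
  'reheat' -> no (count: 0)
  'sing' -> no (count: 0)
  'preheat' -> no (count: 0)
Total with prefix 'un': 0

0


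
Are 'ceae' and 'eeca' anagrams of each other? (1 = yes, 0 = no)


Sort characters of 'ceae': 'acee'
Sort characters of 'eeca': 'acee'
Sorted forms match -> they ARE anagrams
Result: 1

1


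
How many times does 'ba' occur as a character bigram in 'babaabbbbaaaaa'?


Scanning 'babaabbbbaaaaa' for bigram 'ba':
  Position 0: 'ba' -> MATCH
  Position 1: 'ab' -> no
  Position 2: 'ba' -> MATCH
  Position 3: 'aa' -> no
  Position 4: 'ab' -> no
  Position 5: 'bb' -> no
  Position 6: 'bb' -> no
  Position 7: 'bb' -> no
  Position 8: 'ba' -> MATCH
  Position 9: 'aa' -> no
  Position 10: 'aa' -> no
  Position 11: 'aa' -> no
  Position 12: 'aa' -> no
Total matches: 3

3


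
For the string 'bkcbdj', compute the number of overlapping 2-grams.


String 'bkcbdj' has length L = 6.
Number of overlapping n-grams = L - n + 1
Substituting: 6 - 2 + 1 = 5

5


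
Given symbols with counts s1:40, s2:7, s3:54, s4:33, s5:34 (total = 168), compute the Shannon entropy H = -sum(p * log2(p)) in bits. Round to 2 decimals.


Computing entropy H = -sum(p_i * log2(p_i)):
  s1: p = 40/168 = 0.2381, -p*log2(p) = 0.4929
  s2: p = 7/168 = 0.0417, -p*log2(p) = 0.1910
  s3: p = 54/168 = 0.3214, -p*log2(p) = 0.5263
  s4: p = 33/168 = 0.1964, -p*log2(p) = 0.4612
  s5: p = 34/168 = 0.2024, -p*log2(p) = 0.4665
H = sum of terms = 2.1379
Rounded to 2 decimals: 2.14

2.14


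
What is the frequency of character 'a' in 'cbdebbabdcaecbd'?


Scanning 'cbdebbabdcaecbd' for 'a':
  Position 6: 'a' -> MATCH (count: 1)
  Position 10: 'a' -> MATCH (count: 2)
Total occurrences of 'a': 2

2


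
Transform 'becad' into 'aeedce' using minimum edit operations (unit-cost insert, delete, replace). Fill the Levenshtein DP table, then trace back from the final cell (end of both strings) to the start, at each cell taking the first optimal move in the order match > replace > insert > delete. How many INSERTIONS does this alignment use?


Edit distance = 5. Backtracking from cell (5, 6) with preference match > replace > insert > delete,
then listing the resulting alignment 'becad' -> 'aeedce' left to right:
  Step 1: insert 'a' [insertion #1]
  Step 2: replace b->e
  Step 3: keep 'e'
  Step 4: replace c->d
  Step 5: replace a->c
  Step 6: replace d->e
Total insertions: 1

1


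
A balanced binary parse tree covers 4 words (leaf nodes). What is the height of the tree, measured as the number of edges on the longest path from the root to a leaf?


In a balanced binary tree with n leaves the deepest leaf is ceil(log2(n)) edges below the root.
log2(4) = 2.0000
ceil(2.0000) = 2
height (edges) = 2

2


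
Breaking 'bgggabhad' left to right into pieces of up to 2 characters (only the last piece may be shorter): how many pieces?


'bgggabhad' has 9 characters.
Chunking with max size 2:
  Chunk 1: 'bg' (positions 0-1)
  Chunk 2: 'gg' (positions 2-3)
  Chunk 3: 'ab' (positions 4-5)
  Chunk 4: 'ha' (positions 6-7)
  Chunk 5: 'd' (positions 8-8)
Total chunks: ceil(9 / 2) = 5

5


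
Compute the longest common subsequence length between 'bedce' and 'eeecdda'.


DP table for LCS of 'bedce' and 'eeecdda':
       e  e  e  c  d  d  a
    0  0  0  0  0  0  0  0
  b 0  0  0  0  0  0  0  0
  e 0  1  1  1  1  1  1  1
  d 0  1  1  1  1  2  2  2
  c 0  1  1  1  2  2  2  2
  e 0  1  2  2  2  2  2  2
LCS: 'ed'
LCS length = 2

2


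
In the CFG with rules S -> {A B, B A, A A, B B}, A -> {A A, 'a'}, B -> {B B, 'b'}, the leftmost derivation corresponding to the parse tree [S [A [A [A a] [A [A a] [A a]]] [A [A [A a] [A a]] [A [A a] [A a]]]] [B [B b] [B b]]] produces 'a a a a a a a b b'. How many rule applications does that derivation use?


Every bracketed nonterminal node [X ...] in the tree is produced by exactly one rule application.
Reading the tree off as a leftmost derivation:
  Step 1: S  =>  A B   (applied S -> A B)
  Step 2: A B  =>  A A B   (applied A -> A A)
  Step 3: A A B  =>  A A A B   (applied A -> A A)
  Step 4: A A A B  =>  a A A B   (applied A -> a)
  Step 5: a A A B  =>  a A A A B   (applied A -> A A)
  Step 6: a A A A B  =>  a a A A B   (applied A -> a)
  Step 7: a a A A B  =>  a a a A B   (applied A -> a)
  Step 8: a a a A B  =>  a a a A A B   (applied A -> A A)
  Step 9: a a a A A B  =>  a a a A A A B   (applied A -> A A)
  Step 10: a a a A A A B  =>  a a a a A A B   (applied A -> a)
  Step 11: a a a a A A B  =>  a a a a a A B   (applied A -> a)
  Step 12: a a a a a A B  =>  a a a a a A A B   (applied A -> A A)
  Step 13: a a a a a A A B  =>  a a a a a a A B   (applied A -> a)
  Step 14: a a a a a a A B  =>  a a a a a a a B   (applied A -> a)
  Step 15: a a a a a a a B  =>  a a a a a a a B B   (applied B -> B B)
  Step 16: a a a a a a a B B  =>  a a a a a a a b B   (applied B -> b)
  Step 17: a a a a a a a b B  =>  a a a a a a a b b   (applied B -> b)
Final yield: a a a a a a a b b
Total rewrite steps: 17

17


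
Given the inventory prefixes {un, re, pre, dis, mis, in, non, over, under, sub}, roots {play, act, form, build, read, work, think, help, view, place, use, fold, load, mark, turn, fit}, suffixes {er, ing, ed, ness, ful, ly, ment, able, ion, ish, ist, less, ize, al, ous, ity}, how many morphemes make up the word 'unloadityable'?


Segmenting 'unloadityable' against the inventory:
  'un' -> prefix (morpheme 1)
  'load' -> root (morpheme 2)
  'ity' -> suffix (morpheme 3)
  'able' -> suffix (morpheme 4)
Total morphemes: 4

4


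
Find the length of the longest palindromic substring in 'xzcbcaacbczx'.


Scanning 'xzcbcaacbczx' for palindromic substrings.
Substring at positions 0-11: 'xzcbcaacbczx'.
Check: reverse('xzcbcaacbczx') = 'xzcbcaacbczx' -> palindrome confirmed.
No longer palindromic substring exists; longest length = 12

12


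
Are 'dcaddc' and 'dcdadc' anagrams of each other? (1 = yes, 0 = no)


Sort characters of 'dcaddc': 'accddd'
Sort characters of 'dcdadc': 'accddd'
Sorted forms match -> they ARE anagrams
Result: 1

1


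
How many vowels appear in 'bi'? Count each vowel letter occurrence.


Scanning each character of 'bi':
  Position 1: 'b' -> consonant (running count: 0)
  Position 2: 'i' -> vowel (running count: 1)
Total vowels: 1

1


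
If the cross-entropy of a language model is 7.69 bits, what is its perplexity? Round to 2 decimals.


Perplexity formula: PP = 2^H
H = 7.69
PP = 2^7.69
Decompose: 2^7.69 = 2^7 * 2^0.69
2^7 = 128, 2^0.69 ~ 1.6132835
PP ~ 128 * 1.6132835 = 206.5002880
Rounded to 2 decimals: 206.50

206.50


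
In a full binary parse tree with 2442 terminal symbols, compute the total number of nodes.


Leaf nodes (terminals): 2442
Internal nodes = n - 1 = 2442 - 1 = 2441
Total = leaves + internal = 2442 + 2441 = 4883

4883


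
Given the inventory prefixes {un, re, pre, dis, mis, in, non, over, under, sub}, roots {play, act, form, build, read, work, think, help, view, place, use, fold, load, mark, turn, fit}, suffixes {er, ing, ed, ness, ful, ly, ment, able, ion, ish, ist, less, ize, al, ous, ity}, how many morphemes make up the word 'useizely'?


Segmenting 'useizely' against the inventory:
  'use' -> root (morpheme 1)
  'ize' -> suffix (morpheme 2)
  'ly' -> suffix (morpheme 3)
Total morphemes: 3

3


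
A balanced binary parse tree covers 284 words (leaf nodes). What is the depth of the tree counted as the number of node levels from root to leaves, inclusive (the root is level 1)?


In a balanced binary tree with n leaves the deepest leaf is ceil(log2(n)) edges below the root,
so counting node levels inclusive of root and leaves gives ceil(log2(n)) + 1 levels.
log2(284) = 8.1497
ceil(8.1497) = 9
levels = 9 + 1 = 10

10


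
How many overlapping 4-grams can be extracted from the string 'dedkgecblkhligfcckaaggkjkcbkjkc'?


String 'dedkgecblkhligfcckaaggkjkcbkjkc' has length L = 31.
Number of overlapping n-grams = L - n + 1
Substituting: 31 - 4 + 1 = 28

28


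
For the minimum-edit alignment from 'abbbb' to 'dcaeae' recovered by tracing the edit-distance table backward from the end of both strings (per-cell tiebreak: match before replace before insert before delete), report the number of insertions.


Edit distance = 6. Backtracking from cell (5, 6) with preference match > replace > insert > delete,
then listing the resulting alignment 'abbbb' -> 'dcaeae' left to right:
  Step 1: insert 'd' [insertion #1]
  Step 2: replace a->c
  Step 3: replace b->a
  Step 4: replace b->e
  Step 5: replace b->a
  Step 6: replace b->e
Total insertions: 1

1


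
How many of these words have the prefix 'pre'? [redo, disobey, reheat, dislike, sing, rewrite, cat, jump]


Checking each word for prefix 'pre':
  'redo' -> no (count: 0)
  'disobey' -> no (count: 0)
  'reheat' -> no (count: 0)
  'dislike' -> no (count: 0)
  'sing' -> no (count: 0)
  'rewrite' -> no (count: 0)
  'cat' -> no (count: 0)
  'jump' -> no (count: 0)
Total with prefix 'pre': 0

0


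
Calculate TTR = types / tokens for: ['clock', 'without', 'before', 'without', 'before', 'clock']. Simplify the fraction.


Tokens: 6
Unique types: ('before', 'clock', 'without') = 3
TTR = 3/6
Simplify: divide both by 3 -> 1/2
TTR = 1/2

1/2


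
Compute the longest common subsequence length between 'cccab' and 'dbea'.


DP table for LCS of 'cccab' and 'dbea':
       d  b  e  a
    0  0  0  0  0
  c 0  0  0  0  0
  c 0  0  0  0  0
  c 0  0  0  0  0
  a 0  0  0  0  1
  b 0  0  1  1  1
LCS: 'a'
LCS length = 1

1


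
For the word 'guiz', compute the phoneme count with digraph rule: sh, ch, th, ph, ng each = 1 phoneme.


Parsing 'guiz' greedily, digraphs first:
  'g' -> consonant phoneme (phonemes so far: 1)
  'u' -> vowel phoneme (phonemes so far: 2)
  'i' -> vowel phoneme (phonemes so far: 3)
  'z' -> consonant phoneme (phonemes so far: 4)
Total phonemes: 4

4


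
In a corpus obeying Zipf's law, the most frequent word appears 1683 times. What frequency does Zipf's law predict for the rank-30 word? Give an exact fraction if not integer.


Zipf's law: freq(rank) = f1 / rank
f1 = 1683, rank = 30
freq = 1683 / 30
GCD(1683, 30) = 3
Simplified: 561/10

561/10


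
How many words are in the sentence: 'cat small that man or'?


Counting words by splitting on spaces:
  Word 1: 'cat'
  Word 2: 'small'
  Word 3: 'that'
  Word 4: 'man'
  Word 5: 'or'
Total words: 5

5


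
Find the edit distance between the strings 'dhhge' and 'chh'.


Building DP table for s1='dhhge' (len 5) and s2='chh' (len 3):
       c  h  h
    0  1  2  3
  d 1  1  2  3
  h 2  2  1  2
  h 3  3  2  1
  g 4  4  3  2
  e 5  5  4  3
Edit distance = dp[5][3] = 3

3


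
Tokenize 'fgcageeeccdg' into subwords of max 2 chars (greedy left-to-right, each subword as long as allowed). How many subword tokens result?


'fgcageeeccdg' has 12 characters.
Chunking with max size 2:
  Chunk 1: 'fg' (positions 0-1)
  Chunk 2: 'ca' (positions 2-3)
  Chunk 3: 'ge' (positions 4-5)
  Chunk 4: 'ee' (positions 6-7)
  Chunk 5: 'cc' (positions 8-9)
  Chunk 6: 'dg' (positions 10-11)
Total chunks: ceil(12 / 2) = 6

6


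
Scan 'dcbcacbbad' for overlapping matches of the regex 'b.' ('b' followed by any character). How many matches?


Pattern: b. means 'b' followed by any character.
Scanning 'dcbcacbbad' position-by-position:
  Pos 0: window 'dc' -> no
  Pos 1: window 'cb' -> no
  Pos 2: window 'bc' -> MATCH
  Pos 3: window 'ca' -> no
  Pos 4: window 'ac' -> no
  Pos 5: window 'cb' -> no
  Pos 6: window 'bb' -> MATCH
  Pos 7: window 'ba' -> MATCH
  Pos 8: window 'ad' -> no
  Pos 9: window 'd' -> no
Total matches: 3

3


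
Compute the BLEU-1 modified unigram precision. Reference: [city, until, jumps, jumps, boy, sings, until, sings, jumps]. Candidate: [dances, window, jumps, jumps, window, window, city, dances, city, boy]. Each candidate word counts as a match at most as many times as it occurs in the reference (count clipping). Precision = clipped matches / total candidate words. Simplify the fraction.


Reference word counts: {'boy': 1, 'city': 1, 'jumps': 3, 'sings': 2, 'until': 2}
Checking each candidate word (with clipping):
  'dances' -> not in reference -> no match (matches: 0)
  'window' -> not in reference -> no match (matches: 0)
  'jumps' -> in reference (ref count 3, used 1/3) -> match (matches: 1)
  'jumps' -> in reference (ref count 3, used 2/3) -> match (matches: 2)
  'window' -> not in reference -> no match (matches: 2)
  'window' -> not in reference -> no match (matches: 2)
  'city' -> in reference (ref count 1, used 1/1) -> match (matches: 3)
  'dances' -> not in reference -> no match (matches: 3)
  'city' -> ref count 1 already used up (1/1) -> clipped, no match (matches: 3)
  'boy' -> in reference (ref count 1, used 1/1) -> match (matches: 4)
Clipped matches: 4, Candidate length: 10
Precision = 4/10 = 2/5

2/5


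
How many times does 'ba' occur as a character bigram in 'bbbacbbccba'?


Scanning 'bbbacbbccba' for bigram 'ba':
  Position 0: 'bb' -> no
  Position 1: 'bb' -> no
  Position 2: 'ba' -> MATCH
  Position 3: 'ac' -> no
  Position 4: 'cb' -> no
  Position 5: 'bb' -> no
  Position 6: 'bc' -> no
  Position 7: 'cc' -> no
  Position 8: 'cb' -> no
  Position 9: 'ba' -> MATCH
Total matches: 2

2


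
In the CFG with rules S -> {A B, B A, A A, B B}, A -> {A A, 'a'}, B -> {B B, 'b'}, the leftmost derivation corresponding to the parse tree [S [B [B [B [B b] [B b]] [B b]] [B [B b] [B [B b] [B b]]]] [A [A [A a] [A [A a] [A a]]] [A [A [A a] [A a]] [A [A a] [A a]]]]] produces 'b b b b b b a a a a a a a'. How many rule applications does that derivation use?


Every bracketed nonterminal node [X ...] in the tree is produced by exactly one rule application.
Reading the tree off as a leftmost derivation:
  Step 1: S  =>  B A   (applied S -> B A)
  Step 2: B A  =>  B B A   (applied B -> B B)
  Step 3: B B A  =>  B B B A   (applied B -> B B)
  Step 4: B B B A  =>  B B B B A   (applied B -> B B)
  Step 5: B B B B A  =>  b B B B A   (applied B -> b)
  Step 6: b B B B A  =>  b b B B A   (applied B -> b)
  Step 7: b b B B A  =>  b b b B A   (applied B -> b)
  Step 8: b b b B A  =>  b b b B B A   (applied B -> B B)
  Step 9: b b b B B A  =>  b b b b B A   (applied B -> b)
  Step 10: b b b b B A  =>  b b b b B B A   (applied B -> B B)
  Step 11: b b b b B B A  =>  b b b b b B A   (applied B -> b)
  Step 12: b b b b b B A  =>  b b b b b b A   (applied B -> b)
  Step 13: b b b b b b A  =>  b b b b b b A A   (applied A -> A A)
  Step 14: b b b b b b A A  =>  b b b b b b A A A   (applied A -> A A)
  Step 15: b b b b b b A A A  =>  b b b b b b a A A   (applied A -> a)
  Step 16: b b b b b b a A A  =>  b b b b b b a A A A   (applied A -> A A)
  Step 17: b b b b b b a A A A  =>  b b b b b b a a A A   (applied A -> a)
  Step 18: b b b b b b a a A A  =>  b b b b b b a a a A   (applied A -> a)
  Step 19: b b b b b b a a a A  =>  b b b b b b a a a A A   (applied A -> A A)
  Step 20: b b b b b b a a a A A  =>  b b b b b b a a a A A A   (applied A -> A A)
  Step 21: b b b b b b a a a A A A  =>  b b b b b b a a a a A A   (applied A -> a)
  Step 22: b b b b b b a a a a A A  =>  b b b b b b a a a a a A   (applied A -> a)
  Step 23: b b b b b b a a a a a A  =>  b b b b b b a a a a a A A   (applied A -> A A)
  Step 24: b b b b b b a a a a a A A  =>  b b b b b b a a a a a a A   (applied A -> a)
  Step 25: b b b b b b a a a a a a A  =>  b b b b b b a a a a a a a   (applied A -> a)
Final yield: b b b b b b a a a a a a a
Total rewrite steps: 25

25


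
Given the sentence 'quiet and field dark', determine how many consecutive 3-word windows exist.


Word trigrams from [4] words:
  Trigram 1: (quiet and field)
  Trigram 2: (and field dark)
Total word trigrams: 4 - 2 = 2

2


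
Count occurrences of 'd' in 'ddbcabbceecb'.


Scanning 'ddbcabbceecb' for 'd':
  Position 0: 'd' -> MATCH (count: 1)
  Position 1: 'd' -> MATCH (count: 2)
Total occurrences of 'd': 2

2


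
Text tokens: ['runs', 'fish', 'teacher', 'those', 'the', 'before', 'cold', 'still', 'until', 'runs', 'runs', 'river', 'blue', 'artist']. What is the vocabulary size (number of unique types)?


Listing all tokens and tracking unique types:
  Token 1: 'runs' -> NEW (unique so far: 1)
  Token 2: 'fish' -> NEW (unique so far: 2)
  Token 3: 'teacher' -> NEW (unique so far: 3)
  Token 4: 'those' -> NEW (unique so far: 4)
  Token 5: 'the' -> NEW (unique so far: 5)
  Token 6: 'before' -> NEW (unique so far: 6)
  Token 7: 'cold' -> NEW (unique so far: 7)
  Token 8: 'still' -> NEW (unique so far: 8)
  Token 9: 'until' -> NEW (unique so far: 9)
  Token 10: 'runs' -> duplicate (unique so far: 9)
  Token 11: 'runs' -> duplicate (unique so far: 9)
  Token 12: 'river' -> NEW (unique so far: 10)
  Token 13: 'blue' -> NEW (unique so far: 11)
  Token 14: 'artist' -> NEW (unique so far: 12)
Unique types: ('artist', 'before', 'blue', 'cold', 'fish', 'river', 'runs', 'still', 'teacher', 'the', 'those', 'until')
Vocabulary size: 12

12


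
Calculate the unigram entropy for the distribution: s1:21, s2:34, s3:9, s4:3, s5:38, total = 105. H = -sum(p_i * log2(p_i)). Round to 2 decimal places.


Computing entropy H = -sum(p_i * log2(p_i)):
  s1: p = 21/105 = 0.2000, -p*log2(p) = 0.4644
  s2: p = 34/105 = 0.3238, -p*log2(p) = 0.5268
  s3: p = 9/105 = 0.0857, -p*log2(p) = 0.3038
  s4: p = 3/105 = 0.0286, -p*log2(p) = 0.1466
  s5: p = 38/105 = 0.3619, -p*log2(p) = 0.5307
H = sum of terms = 1.9723
Rounded to 2 decimals: 1.97

1.97


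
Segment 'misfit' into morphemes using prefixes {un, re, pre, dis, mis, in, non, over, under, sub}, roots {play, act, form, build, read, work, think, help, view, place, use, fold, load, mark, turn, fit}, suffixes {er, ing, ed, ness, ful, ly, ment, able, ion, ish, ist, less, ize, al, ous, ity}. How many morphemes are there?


Segmenting 'misfit' against the inventory:
  'mis' -> prefix (morpheme 1)
  'fit' -> root (morpheme 2)
Total morphemes: 2

2


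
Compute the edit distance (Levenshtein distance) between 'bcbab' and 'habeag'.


Building DP table for s1='bcbab' (len 5) and s2='habeag' (len 6):
       h  a  b  e  a  g
    0  1  2  3  4  5  6
  b 1  1  2  2  3  4  5
  c 2  2  2  3  3  4  5
  b 3  3  3  2  3  4  5
  a 4  4  3  3  3  3  4
  b 5  5  4  3  4  4  4
Edit distance = dp[5][6] = 4

4


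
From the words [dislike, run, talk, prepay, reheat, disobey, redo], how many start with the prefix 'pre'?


Checking each word for prefix 'pre':
  'dislike' -> no (count: 0)
  'run' -> no (count: 0)
  'talk' -> no (count: 0)
  'prepay' -> YES, starts with 'pre' (count: 1)
  'reheat' -> no (count: 1)
  'disobey' -> no (count: 1)
  'redo' -> no (count: 1)
Total with prefix 'pre': 1

1


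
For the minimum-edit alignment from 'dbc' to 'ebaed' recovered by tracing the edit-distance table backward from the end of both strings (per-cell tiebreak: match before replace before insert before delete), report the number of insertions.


Edit distance = 4. Backtracking from cell (3, 5) with preference match > replace > insert > delete,
then listing the resulting alignment 'dbc' -> 'ebaed' left to right:
  Step 1: replace d->e
  Step 2: keep 'b'
  Step 3: insert 'a' [insertion #1]
  Step 4: insert 'e' [insertion #2]
  Step 5: replace c->d
Total insertions: 2

2


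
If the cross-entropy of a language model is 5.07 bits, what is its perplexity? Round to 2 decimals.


Perplexity formula: PP = 2^H
H = 5.07
PP = 2^5.07
Decompose: 2^5.07 = 2^5 * 2^0.07
2^5 = 32, 2^0.07 ~ 1.0497167
PP ~ 32 * 1.0497167 = 33.5909344
Rounded to 2 decimals: 33.59

33.59


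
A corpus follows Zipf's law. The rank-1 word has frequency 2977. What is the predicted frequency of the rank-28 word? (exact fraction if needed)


Zipf's law: freq(rank) = f1 / rank
f1 = 2977, rank = 28
freq = 2977 / 28
GCD(2977, 28) = 1
Simplified: 2977/28

2977/28


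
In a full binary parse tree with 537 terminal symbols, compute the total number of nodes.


Leaf nodes (terminals): 537
Internal nodes = n - 1 = 537 - 1 = 536
Total = leaves + internal = 537 + 536 = 1073

1073


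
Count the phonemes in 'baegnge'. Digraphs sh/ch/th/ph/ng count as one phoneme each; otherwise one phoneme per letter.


Parsing 'baegnge' greedily, digraphs first:
  'b' -> consonant phoneme (phonemes so far: 1)
  'a' -> vowel phoneme (phonemes so far: 2)
  'e' -> vowel phoneme (phonemes so far: 3)
  'g' -> consonant phoneme (phonemes so far: 4)
  'ng' -> digraph (1 consonant phoneme) (phonemes so far: 5)
  'e' -> vowel phoneme (phonemes so far: 6)
Total phonemes: 6

6


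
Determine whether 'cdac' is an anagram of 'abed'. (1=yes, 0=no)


Sort characters of 'cdac': 'accd'
Sort characters of 'abed': 'abde'
Sorted forms differ -> they are NOT anagrams
Result: 0

0


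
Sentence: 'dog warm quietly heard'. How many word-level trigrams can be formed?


Word trigrams from [4] words:
  Trigram 1: (dog warm quietly)
  Trigram 2: (warm quietly heard)
Total word trigrams: 4 - 2 = 2

2


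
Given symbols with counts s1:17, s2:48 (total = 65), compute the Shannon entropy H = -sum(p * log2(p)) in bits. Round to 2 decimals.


Computing entropy H = -sum(p_i * log2(p_i)):
  s1: p = 17/65 = 0.2615, -p*log2(p) = 0.5061
  s2: p = 48/65 = 0.7385, -p*log2(p) = 0.3230
H = sum of terms = 0.8291
Rounded to 2 decimals: 0.83

0.83


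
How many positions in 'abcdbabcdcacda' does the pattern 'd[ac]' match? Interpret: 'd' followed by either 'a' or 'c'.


Pattern: d[ac] means 'd' followed by either 'a' or 'c'.
Scanning 'abcdbabcdcacda' position-by-position:
  Pos 0: window 'ab' -> no
  Pos 1: window 'bc' -> no
  Pos 2: window 'cd' -> no
  Pos 3: window 'db' -> no
  Pos 4: window 'ba' -> no
  Pos 5: window 'ab' -> no
  Pos 6: window 'bc' -> no
  Pos 7: window 'cd' -> no
  Pos 8: window 'dc' -> MATCH
  Pos 9: window 'ca' -> no
  Pos 10: window 'ac' -> no
  Pos 11: window 'cd' -> no
  Pos 12: window 'da' -> MATCH
  Pos 13: window 'a' -> no
Total matches: 2

2


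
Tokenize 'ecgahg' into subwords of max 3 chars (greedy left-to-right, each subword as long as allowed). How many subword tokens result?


'ecgahg' has 6 characters.
Chunking with max size 3:
  Chunk 1: 'ecg' (positions 0-2)
  Chunk 2: 'ahg' (positions 3-5)
Total chunks: ceil(6 / 3) = 2

2


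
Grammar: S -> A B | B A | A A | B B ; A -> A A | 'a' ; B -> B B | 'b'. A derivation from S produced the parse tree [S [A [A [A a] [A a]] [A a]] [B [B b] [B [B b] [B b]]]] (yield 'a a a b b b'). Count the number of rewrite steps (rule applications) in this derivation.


Every bracketed nonterminal node [X ...] in the tree is produced by exactly one rule application.
Reading the tree off as a leftmost derivation:
  Step 1: S  =>  A B   (applied S -> A B)
  Step 2: A B  =>  A A B   (applied A -> A A)
  Step 3: A A B  =>  A A A B   (applied A -> A A)
  Step 4: A A A B  =>  a A A B   (applied A -> a)
  Step 5: a A A B  =>  a a A B   (applied A -> a)
  Step 6: a a A B  =>  a a a B   (applied A -> a)
  Step 7: a a a B  =>  a a a B B   (applied B -> B B)
  Step 8: a a a B B  =>  a a a b B   (applied B -> b)
  Step 9: a a a b B  =>  a a a b B B   (applied B -> B B)
  Step 10: a a a b B B  =>  a a a b b B   (applied B -> b)
  Step 11: a a a b b B  =>  a a a b b b   (applied B -> b)
Final yield: a a a b b b
Total rewrite steps: 11

11


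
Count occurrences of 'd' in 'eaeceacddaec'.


Scanning 'eaeceacddaec' for 'd':
  Position 7: 'd' -> MATCH (count: 1)
  Position 8: 'd' -> MATCH (count: 2)
Total occurrences of 'd': 2

2


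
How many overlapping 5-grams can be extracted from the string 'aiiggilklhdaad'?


String 'aiiggilklhdaad' has length L = 14.
Number of overlapping n-grams = L - n + 1
Substituting: 14 - 5 + 1 = 10

10


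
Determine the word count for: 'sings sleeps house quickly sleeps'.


Counting words by splitting on spaces:
  Word 1: 'sings'
  Word 2: 'sleeps'
  Word 3: 'house'
  Word 4: 'quickly'
  Word 5: 'sleeps'
Total words: 5

5


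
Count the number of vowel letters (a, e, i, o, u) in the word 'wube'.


Scanning each character of 'wube':
  Position 1: 'w' -> consonant (running count: 0)
  Position 2: 'u' -> vowel (running count: 1)
  Position 3: 'b' -> consonant (running count: 1)
  Position 4: 'e' -> vowel (running count: 2)
Total vowels: 2

2


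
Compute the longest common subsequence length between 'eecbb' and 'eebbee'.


DP table for LCS of 'eecbb' and 'eebbee':
       e  e  b  b  e  e
    0  0  0  0  0  0  0
  e 0  1  1  1  1  1  1
  e 0  1  2  2  2  2  2
  c 0  1  2  2  2  2  2
  b 0  1  2  3  3  3  3
  b 0  1  2  3  4  4  4
LCS: 'eebb'
LCS length = 4

4


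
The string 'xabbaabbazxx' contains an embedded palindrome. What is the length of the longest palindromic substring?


Scanning 'xabbaabbazxx' for palindromic substrings.
Substring at positions 1-8: 'abbaabba'.
Check: reverse('abbaabba') = 'abbaabba' -> palindrome confirmed.
Neighbouring characters ('x' / 'z') break symmetry, so it cannot extend further.
No longer palindromic substring exists; longest length = 8

8


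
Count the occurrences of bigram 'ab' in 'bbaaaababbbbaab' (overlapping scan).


Scanning 'bbaaaababbbbaab' for bigram 'ab':
  Position 0: 'bb' -> no
  Position 1: 'ba' -> no
  Position 2: 'aa' -> no
  Position 3: 'aa' -> no
  Position 4: 'aa' -> no
  Position 5: 'ab' -> MATCH
  Position 6: 'ba' -> no
  Position 7: 'ab' -> MATCH
  Position 8: 'bb' -> no
  Position 9: 'bb' -> no
  Position 10: 'bb' -> no
  Position 11: 'ba' -> no
  Position 12: 'aa' -> no
  Position 13: 'ab' -> MATCH
Total matches: 3

3


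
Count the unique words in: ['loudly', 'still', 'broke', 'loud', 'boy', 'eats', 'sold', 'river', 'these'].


Listing all tokens and tracking unique types:
  Token 1: 'loudly' -> NEW (unique so far: 1)
  Token 2: 'still' -> NEW (unique so far: 2)
  Token 3: 'broke' -> NEW (unique so far: 3)
  Token 4: 'loud' -> NEW (unique so far: 4)
  Token 5: 'boy' -> NEW (unique so far: 5)
  Token 6: 'eats' -> NEW (unique so far: 6)
  Token 7: 'sold' -> NEW (unique so far: 7)
  Token 8: 'river' -> NEW (unique so far: 8)
  Token 9: 'these' -> NEW (unique so far: 9)
Unique types: ('boy', 'broke', 'eats', 'loud', 'loudly', 'river', 'sold', 'still', 'these')
Vocabulary size: 9

9


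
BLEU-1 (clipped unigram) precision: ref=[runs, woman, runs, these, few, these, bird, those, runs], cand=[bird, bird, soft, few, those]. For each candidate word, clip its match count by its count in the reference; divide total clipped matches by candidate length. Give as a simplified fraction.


Reference word counts: {'bird': 1, 'few': 1, 'runs': 3, 'these': 2, 'those': 1, 'woman': 1}
Checking each candidate word (with clipping):
  'bird' -> in reference (ref count 1, used 1/1) -> match (matches: 1)
  'bird' -> ref count 1 already used up (1/1) -> clipped, no match (matches: 1)
  'soft' -> not in reference -> no match (matches: 1)
  'few' -> in reference (ref count 1, used 1/1) -> match (matches: 2)
  'those' -> in reference (ref count 1, used 1/1) -> match (matches: 3)
Clipped matches: 3, Candidate length: 5
Precision = 3/5

3/5


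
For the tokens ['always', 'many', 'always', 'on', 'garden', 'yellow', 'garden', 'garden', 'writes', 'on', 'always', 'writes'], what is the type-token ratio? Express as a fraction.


Tokens: 12
Unique types: ('always', 'garden', 'many', 'on', 'writes', 'yellow') = 6
TTR = 6/12
Simplify: divide both by 6 -> 1/2
TTR = 1/2

1/2


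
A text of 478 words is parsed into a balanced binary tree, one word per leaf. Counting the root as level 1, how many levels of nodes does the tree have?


In a balanced binary tree with n leaves the deepest leaf is ceil(log2(n)) edges below the root,
so counting node levels inclusive of root and leaves gives ceil(log2(n)) + 1 levels.
log2(478) = 8.9009
ceil(8.9009) = 9
levels = 9 + 1 = 10

10


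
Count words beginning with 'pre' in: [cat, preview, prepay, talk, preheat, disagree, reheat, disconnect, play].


Checking each word for prefix 'pre':
  'cat' -> no (count: 0)
  'preview' -> YES, starts with 'pre' (count: 1)
  'prepay' -> YES, starts with 'pre' (count: 2)
  'talk' -> no (count: 2)
  'preheat' -> YES, starts with 'pre' (count: 3)
  'disagree' -> no (count: 3)
  'reheat' -> no (count: 3)
  'disconnect' -> no (count: 3)
  'play' -> no (count: 3)
Total with prefix 'pre': 3

3


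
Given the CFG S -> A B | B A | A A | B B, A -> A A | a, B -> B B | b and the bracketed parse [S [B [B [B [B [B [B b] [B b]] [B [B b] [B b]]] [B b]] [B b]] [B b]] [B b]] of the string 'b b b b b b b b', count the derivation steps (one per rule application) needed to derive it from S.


Every bracketed nonterminal node [X ...] in the tree is produced by exactly one rule application.
Reading the tree off as a leftmost derivation:
  Step 1: S  =>  B B   (applied S -> B B)
  Step 2: B B  =>  B B B   (applied B -> B B)
  Step 3: B B B  =>  B B B B   (applied B -> B B)
  Step 4: B B B B  =>  B B B B B   (applied B -> B B)
  Step 5: B B B B B  =>  B B B B B B   (applied B -> B B)
  Step 6: B B B B B B  =>  B B B B B B B   (applied B -> B B)
  Step 7: B B B B B B B  =>  b B B B B B B   (applied B -> b)
  Step 8: b B B B B B B  =>  b b B B B B B   (applied B -> b)
  Step 9: b b B B B B B  =>  b b B B B B B B   (applied B -> B B)
  Step 10: b b B B B B B B  =>  b b b B B B B B   (applied B -> b)
  Step 11: b b b B B B B B  =>  b b b b B B B B   (applied B -> b)
  Step 12: b b b b B B B B  =>  b b b b b B B B   (applied B -> b)
  Step 13: b b b b b B B B  =>  b b b b b b B B   (applied B -> b)
  Step 14: b b b b b b B B  =>  b b b b b b b B   (applied B -> b)
  Step 15: b b b b b b b B  =>  b b b b b b b b   (applied B -> b)
Final yield: b b b b b b b b
Total rewrite steps: 15

15


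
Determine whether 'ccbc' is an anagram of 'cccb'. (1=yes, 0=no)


Sort characters of 'ccbc': 'bccc'
Sort characters of 'cccb': 'bccc'
Sorted forms match -> they ARE anagrams
Result: 1

1


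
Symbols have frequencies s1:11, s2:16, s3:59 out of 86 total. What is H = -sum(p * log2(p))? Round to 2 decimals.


Computing entropy H = -sum(p_i * log2(p_i)):
  s1: p = 11/86 = 0.1279, -p*log2(p) = 0.3795
  s2: p = 16/86 = 0.1860, -p*log2(p) = 0.4514
  s3: p = 59/86 = 0.6860, -p*log2(p) = 0.3729
H = sum of terms = 1.2038
Rounded to 2 decimals: 1.20

1.20


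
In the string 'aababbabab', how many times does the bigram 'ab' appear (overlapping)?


Scanning 'aababbabab' for bigram 'ab':
  Position 0: 'aa' -> no
  Position 1: 'ab' -> MATCH
  Position 2: 'ba' -> no
  Position 3: 'ab' -> MATCH
  Position 4: 'bb' -> no
  Position 5: 'ba' -> no
  Position 6: 'ab' -> MATCH
  Position 7: 'ba' -> no
  Position 8: 'ab' -> MATCH
Total matches: 4

4


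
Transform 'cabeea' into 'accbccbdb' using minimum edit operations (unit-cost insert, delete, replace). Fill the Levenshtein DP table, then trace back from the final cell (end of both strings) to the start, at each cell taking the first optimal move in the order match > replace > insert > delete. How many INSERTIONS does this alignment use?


Edit distance = 7. Backtracking from cell (6, 9) with preference match > replace > insert > delete,
then listing the resulting alignment 'cabeea' -> 'accbccbdb' left to right:
  Step 1: insert 'a' [insertion #1]
  Step 2: keep 'c'
  Step 3: replace a->c
  Step 4: keep 'b'
  Step 5: insert 'c' [insertion #2]
  Step 6: insert 'c' [insertion #3]
  Step 7: replace e->b
  Step 8: replace e->d
  Step 9: replace a->b
Total insertions: 3

3


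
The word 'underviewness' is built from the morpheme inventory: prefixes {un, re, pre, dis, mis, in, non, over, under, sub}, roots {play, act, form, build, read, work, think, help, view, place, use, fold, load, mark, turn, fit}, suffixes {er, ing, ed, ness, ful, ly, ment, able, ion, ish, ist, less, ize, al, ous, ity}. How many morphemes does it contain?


Segmenting 'underviewness' against the inventory:
  'under' -> prefix (morpheme 1)
  'view' -> root (morpheme 2)
  'ness' -> suffix (morpheme 3)
Total morphemes: 3

3


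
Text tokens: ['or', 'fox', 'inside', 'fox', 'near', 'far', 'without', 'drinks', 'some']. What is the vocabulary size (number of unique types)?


Listing all tokens and tracking unique types:
  Token 1: 'or' -> NEW (unique so far: 1)
  Token 2: 'fox' -> NEW (unique so far: 2)
  Token 3: 'inside' -> NEW (unique so far: 3)
  Token 4: 'fox' -> duplicate (unique so far: 3)
  Token 5: 'near' -> NEW (unique so far: 4)
  Token 6: 'far' -> NEW (unique so far: 5)
  Token 7: 'without' -> NEW (unique so far: 6)
  Token 8: 'drinks' -> NEW (unique so far: 7)
  Token 9: 'some' -> NEW (unique so far: 8)
Unique types: ('drinks', 'far', 'fox', 'inside', 'near', 'or', 'some', 'without')
Vocabulary size: 8

8


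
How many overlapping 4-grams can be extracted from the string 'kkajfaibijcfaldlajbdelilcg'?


String 'kkajfaibijcfaldlajbdelilcg' has length L = 26.
Number of overlapping n-grams = L - n + 1
Substituting: 26 - 4 + 1 = 23

23


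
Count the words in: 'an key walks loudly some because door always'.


Counting words by splitting on spaces:
  Word 1: 'an'
  Word 2: 'key'
  Word 3: 'walks'
  Word 4: 'loudly'
  Word 5: 'some'
  Word 6: 'because'
  Word 7: 'door'
  Word 8: 'always'
Total words: 8

8


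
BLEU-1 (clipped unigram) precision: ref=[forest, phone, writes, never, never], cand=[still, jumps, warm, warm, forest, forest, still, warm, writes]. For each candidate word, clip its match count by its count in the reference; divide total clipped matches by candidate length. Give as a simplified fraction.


Reference word counts: {'forest': 1, 'never': 2, 'phone': 1, 'writes': 1}
Checking each candidate word (with clipping):
  'still' -> not in reference -> no match (matches: 0)
  'jumps' -> not in reference -> no match (matches: 0)
  'warm' -> not in reference -> no match (matches: 0)
  'warm' -> not in reference -> no match (matches: 0)
  'forest' -> in reference (ref count 1, used 1/1) -> match (matches: 1)
  'forest' -> ref count 1 already used up (1/1) -> clipped, no match (matches: 1)
  'still' -> not in reference -> no match (matches: 1)
  'warm' -> not in reference -> no match (matches: 1)
  'writes' -> in reference (ref count 1, used 1/1) -> match (matches: 2)
Clipped matches: 2, Candidate length: 9
Precision = 2/9

2/9


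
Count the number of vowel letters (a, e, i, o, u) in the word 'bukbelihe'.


Scanning each character of 'bukbelihe':
  Position 1: 'b' -> consonant (running count: 0)
  Position 2: 'u' -> vowel (running count: 1)
  Position 3: 'k' -> consonant (running count: 1)
  Position 4: 'b' -> consonant (running count: 1)
  Position 5: 'e' -> vowel (running count: 2)
  Position 6: 'l' -> consonant (running count: 2)
  Position 7: 'i' -> vowel (running count: 3)
  Position 8: 'h' -> consonant (running count: 3)
  Position 9: 'e' -> vowel (running count: 4)
Total vowels: 4

4
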